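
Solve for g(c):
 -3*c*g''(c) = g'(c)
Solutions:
 g(c) = C1 + C2*c^(2/3)


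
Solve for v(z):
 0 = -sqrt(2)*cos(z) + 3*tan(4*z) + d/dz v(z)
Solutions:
 v(z) = C1 + 3*log(cos(4*z))/4 + sqrt(2)*sin(z)


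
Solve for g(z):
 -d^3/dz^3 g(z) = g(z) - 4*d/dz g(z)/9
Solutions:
 g(z) = C1*exp(z*(8*18^(1/3)/(sqrt(58281) + 243)^(1/3) + 12^(1/3)*(sqrt(58281) + 243)^(1/3))/36)*sin(2^(1/3)*3^(1/6)*z*(-2^(1/3)*3^(2/3)*(sqrt(58281) + 243)^(1/3) + 24/(sqrt(58281) + 243)^(1/3))/36) + C2*exp(z*(8*18^(1/3)/(sqrt(58281) + 243)^(1/3) + 12^(1/3)*(sqrt(58281) + 243)^(1/3))/36)*cos(2^(1/3)*3^(1/6)*z*(-2^(1/3)*3^(2/3)*(sqrt(58281) + 243)^(1/3) + 24/(sqrt(58281) + 243)^(1/3))/36) + C3*exp(-z*(8*18^(1/3)/(sqrt(58281) + 243)^(1/3) + 12^(1/3)*(sqrt(58281) + 243)^(1/3))/18)


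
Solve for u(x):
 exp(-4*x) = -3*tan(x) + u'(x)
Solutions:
 u(x) = C1 + 3*log(tan(x)^2 + 1)/2 - exp(-4*x)/4


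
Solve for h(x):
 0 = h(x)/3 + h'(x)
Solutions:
 h(x) = C1*exp(-x/3)


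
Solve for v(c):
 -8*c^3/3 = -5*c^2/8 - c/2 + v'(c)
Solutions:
 v(c) = C1 - 2*c^4/3 + 5*c^3/24 + c^2/4


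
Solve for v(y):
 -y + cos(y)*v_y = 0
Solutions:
 v(y) = C1 + Integral(y/cos(y), y)


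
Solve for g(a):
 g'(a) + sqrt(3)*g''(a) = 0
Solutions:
 g(a) = C1 + C2*exp(-sqrt(3)*a/3)


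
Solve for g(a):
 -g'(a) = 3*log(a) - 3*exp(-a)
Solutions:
 g(a) = C1 - 3*a*log(a) + 3*a - 3*exp(-a)


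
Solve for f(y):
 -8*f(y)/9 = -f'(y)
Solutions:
 f(y) = C1*exp(8*y/9)


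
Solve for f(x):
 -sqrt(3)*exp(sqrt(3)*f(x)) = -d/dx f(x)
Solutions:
 f(x) = sqrt(3)*(2*log(-1/(C1 + sqrt(3)*x)) - log(3))/6


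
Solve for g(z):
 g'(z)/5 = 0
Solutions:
 g(z) = C1


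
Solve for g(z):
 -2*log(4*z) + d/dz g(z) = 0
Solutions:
 g(z) = C1 + 2*z*log(z) - 2*z + z*log(16)


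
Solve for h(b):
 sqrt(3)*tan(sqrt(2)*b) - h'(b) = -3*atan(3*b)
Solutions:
 h(b) = C1 + 3*b*atan(3*b) - log(9*b^2 + 1)/2 - sqrt(6)*log(cos(sqrt(2)*b))/2


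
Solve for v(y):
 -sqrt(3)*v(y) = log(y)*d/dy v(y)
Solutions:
 v(y) = C1*exp(-sqrt(3)*li(y))


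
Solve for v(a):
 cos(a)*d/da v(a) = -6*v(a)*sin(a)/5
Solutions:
 v(a) = C1*cos(a)^(6/5)


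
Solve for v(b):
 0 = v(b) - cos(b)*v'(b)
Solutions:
 v(b) = C1*sqrt(sin(b) + 1)/sqrt(sin(b) - 1)


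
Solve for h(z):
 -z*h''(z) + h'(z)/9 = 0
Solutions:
 h(z) = C1 + C2*z^(10/9)


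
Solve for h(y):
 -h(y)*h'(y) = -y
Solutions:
 h(y) = -sqrt(C1 + y^2)
 h(y) = sqrt(C1 + y^2)


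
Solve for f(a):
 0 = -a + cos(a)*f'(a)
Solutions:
 f(a) = C1 + Integral(a/cos(a), a)


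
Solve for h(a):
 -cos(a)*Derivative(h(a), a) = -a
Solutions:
 h(a) = C1 + Integral(a/cos(a), a)


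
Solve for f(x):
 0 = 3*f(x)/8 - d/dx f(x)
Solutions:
 f(x) = C1*exp(3*x/8)


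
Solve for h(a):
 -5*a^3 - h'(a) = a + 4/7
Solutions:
 h(a) = C1 - 5*a^4/4 - a^2/2 - 4*a/7


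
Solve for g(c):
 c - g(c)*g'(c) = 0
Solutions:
 g(c) = -sqrt(C1 + c^2)
 g(c) = sqrt(C1 + c^2)


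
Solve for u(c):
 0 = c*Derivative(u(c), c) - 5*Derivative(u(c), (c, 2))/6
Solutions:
 u(c) = C1 + C2*erfi(sqrt(15)*c/5)


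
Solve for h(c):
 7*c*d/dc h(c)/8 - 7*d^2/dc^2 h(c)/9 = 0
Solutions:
 h(c) = C1 + C2*erfi(3*c/4)


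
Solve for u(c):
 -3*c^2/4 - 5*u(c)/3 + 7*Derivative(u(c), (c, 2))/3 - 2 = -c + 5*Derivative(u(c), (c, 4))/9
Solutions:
 u(c) = C1*exp(-sqrt(10)*c*sqrt(21 - sqrt(141))/10) + C2*exp(sqrt(10)*c*sqrt(21 - sqrt(141))/10) + C3*exp(-sqrt(10)*c*sqrt(sqrt(141) + 21)/10) + C4*exp(sqrt(10)*c*sqrt(sqrt(141) + 21)/10) - 9*c^2/20 + 3*c/5 - 123/50


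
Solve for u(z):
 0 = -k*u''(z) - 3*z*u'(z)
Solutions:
 u(z) = C1 + C2*sqrt(k)*erf(sqrt(6)*z*sqrt(1/k)/2)


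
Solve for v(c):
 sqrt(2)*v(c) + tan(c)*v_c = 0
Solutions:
 v(c) = C1/sin(c)^(sqrt(2))


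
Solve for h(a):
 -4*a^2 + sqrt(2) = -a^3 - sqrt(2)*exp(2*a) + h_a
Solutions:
 h(a) = C1 + a^4/4 - 4*a^3/3 + sqrt(2)*a + sqrt(2)*exp(2*a)/2


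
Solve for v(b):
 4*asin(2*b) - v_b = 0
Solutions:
 v(b) = C1 + 4*b*asin(2*b) + 2*sqrt(1 - 4*b^2)


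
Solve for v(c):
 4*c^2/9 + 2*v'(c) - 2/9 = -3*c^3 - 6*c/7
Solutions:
 v(c) = C1 - 3*c^4/8 - 2*c^3/27 - 3*c^2/14 + c/9


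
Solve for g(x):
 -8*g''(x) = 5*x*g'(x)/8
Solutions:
 g(x) = C1 + C2*erf(sqrt(10)*x/16)


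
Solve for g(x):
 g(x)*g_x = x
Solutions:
 g(x) = -sqrt(C1 + x^2)
 g(x) = sqrt(C1 + x^2)


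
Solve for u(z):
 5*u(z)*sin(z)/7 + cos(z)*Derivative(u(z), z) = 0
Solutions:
 u(z) = C1*cos(z)^(5/7)


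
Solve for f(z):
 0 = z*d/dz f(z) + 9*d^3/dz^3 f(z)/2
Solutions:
 f(z) = C1 + Integral(C2*airyai(-6^(1/3)*z/3) + C3*airybi(-6^(1/3)*z/3), z)


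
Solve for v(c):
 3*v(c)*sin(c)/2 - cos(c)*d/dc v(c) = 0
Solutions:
 v(c) = C1/cos(c)^(3/2)


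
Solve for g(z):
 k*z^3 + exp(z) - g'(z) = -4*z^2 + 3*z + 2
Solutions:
 g(z) = C1 + k*z^4/4 + 4*z^3/3 - 3*z^2/2 - 2*z + exp(z)


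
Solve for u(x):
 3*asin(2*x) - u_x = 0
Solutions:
 u(x) = C1 + 3*x*asin(2*x) + 3*sqrt(1 - 4*x^2)/2


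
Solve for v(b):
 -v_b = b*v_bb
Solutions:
 v(b) = C1 + C2*log(b)


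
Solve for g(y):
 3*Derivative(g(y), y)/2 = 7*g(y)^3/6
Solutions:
 g(y) = -3*sqrt(2)*sqrt(-1/(C1 + 7*y))/2
 g(y) = 3*sqrt(2)*sqrt(-1/(C1 + 7*y))/2


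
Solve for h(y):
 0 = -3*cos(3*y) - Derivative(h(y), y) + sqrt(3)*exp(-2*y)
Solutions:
 h(y) = C1 - sin(3*y) - sqrt(3)*exp(-2*y)/2


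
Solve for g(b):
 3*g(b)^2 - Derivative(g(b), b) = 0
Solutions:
 g(b) = -1/(C1 + 3*b)


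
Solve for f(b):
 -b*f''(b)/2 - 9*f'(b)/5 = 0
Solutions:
 f(b) = C1 + C2/b^(13/5)


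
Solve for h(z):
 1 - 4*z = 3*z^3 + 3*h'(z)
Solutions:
 h(z) = C1 - z^4/4 - 2*z^2/3 + z/3


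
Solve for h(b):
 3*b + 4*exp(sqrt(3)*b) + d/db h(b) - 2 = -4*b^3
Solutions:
 h(b) = C1 - b^4 - 3*b^2/2 + 2*b - 4*sqrt(3)*exp(sqrt(3)*b)/3


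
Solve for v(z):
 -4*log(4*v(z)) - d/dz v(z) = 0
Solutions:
 Integral(1/(log(_y) + 2*log(2)), (_y, v(z)))/4 = C1 - z


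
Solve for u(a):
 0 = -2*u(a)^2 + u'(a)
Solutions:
 u(a) = -1/(C1 + 2*a)


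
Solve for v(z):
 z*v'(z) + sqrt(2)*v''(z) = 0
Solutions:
 v(z) = C1 + C2*erf(2^(1/4)*z/2)


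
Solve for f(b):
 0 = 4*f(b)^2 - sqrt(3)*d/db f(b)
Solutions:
 f(b) = -3/(C1 + 4*sqrt(3)*b)


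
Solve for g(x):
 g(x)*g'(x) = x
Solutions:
 g(x) = -sqrt(C1 + x^2)
 g(x) = sqrt(C1 + x^2)


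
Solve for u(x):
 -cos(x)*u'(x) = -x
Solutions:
 u(x) = C1 + Integral(x/cos(x), x)


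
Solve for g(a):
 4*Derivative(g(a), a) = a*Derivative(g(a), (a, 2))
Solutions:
 g(a) = C1 + C2*a^5


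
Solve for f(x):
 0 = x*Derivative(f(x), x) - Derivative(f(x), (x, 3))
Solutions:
 f(x) = C1 + Integral(C2*airyai(x) + C3*airybi(x), x)


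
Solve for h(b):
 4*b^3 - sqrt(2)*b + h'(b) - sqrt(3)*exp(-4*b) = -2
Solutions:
 h(b) = C1 - b^4 + sqrt(2)*b^2/2 - 2*b - sqrt(3)*exp(-4*b)/4


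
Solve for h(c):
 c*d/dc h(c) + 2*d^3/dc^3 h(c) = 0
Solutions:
 h(c) = C1 + Integral(C2*airyai(-2^(2/3)*c/2) + C3*airybi(-2^(2/3)*c/2), c)


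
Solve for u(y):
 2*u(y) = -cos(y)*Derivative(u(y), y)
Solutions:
 u(y) = C1*(sin(y) - 1)/(sin(y) + 1)


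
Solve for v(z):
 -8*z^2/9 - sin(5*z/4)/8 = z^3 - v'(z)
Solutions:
 v(z) = C1 + z^4/4 + 8*z^3/27 - cos(5*z/4)/10


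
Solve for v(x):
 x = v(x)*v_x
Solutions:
 v(x) = -sqrt(C1 + x^2)
 v(x) = sqrt(C1 + x^2)


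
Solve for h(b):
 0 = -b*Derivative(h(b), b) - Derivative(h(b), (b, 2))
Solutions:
 h(b) = C1 + C2*erf(sqrt(2)*b/2)


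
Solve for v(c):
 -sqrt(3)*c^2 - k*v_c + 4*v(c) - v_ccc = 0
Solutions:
 v(c) = C1*exp(c*(-k/(3*(sqrt(k^3/27 + 4) + 2)^(1/3)) + (sqrt(k^3/27 + 4) + 2)^(1/3))) + C2*exp(c*(-4*k/((-1 + sqrt(3)*I)*(sqrt(k^3/27 + 4) + 2)^(1/3)) - 3*(sqrt(k^3/27 + 4) + 2)^(1/3) + 3*sqrt(3)*I*(sqrt(k^3/27 + 4) + 2)^(1/3))/6) + C3*exp(c*(4*k/((1 + sqrt(3)*I)*(sqrt(k^3/27 + 4) + 2)^(1/3)) - 3*(sqrt(k^3/27 + 4) + 2)^(1/3) - 3*sqrt(3)*I*(sqrt(k^3/27 + 4) + 2)^(1/3))/6) + sqrt(3)*c^2/4 + sqrt(3)*c*k/8 + sqrt(3)*k^2/32


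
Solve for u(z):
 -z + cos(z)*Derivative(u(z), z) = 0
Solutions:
 u(z) = C1 + Integral(z/cos(z), z)


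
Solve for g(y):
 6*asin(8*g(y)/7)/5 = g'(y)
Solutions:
 Integral(1/asin(8*_y/7), (_y, g(y))) = C1 + 6*y/5


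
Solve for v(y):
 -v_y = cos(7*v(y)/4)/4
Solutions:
 y/4 - 2*log(sin(7*v(y)/4) - 1)/7 + 2*log(sin(7*v(y)/4) + 1)/7 = C1


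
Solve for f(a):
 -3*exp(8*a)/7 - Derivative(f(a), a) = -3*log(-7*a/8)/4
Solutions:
 f(a) = C1 + 3*a*log(-a)/4 + 3*a*(-3*log(2) - 1 + log(7))/4 - 3*exp(8*a)/56


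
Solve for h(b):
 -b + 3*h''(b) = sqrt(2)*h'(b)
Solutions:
 h(b) = C1 + C2*exp(sqrt(2)*b/3) - sqrt(2)*b^2/4 - 3*b/2


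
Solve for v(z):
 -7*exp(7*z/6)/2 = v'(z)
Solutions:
 v(z) = C1 - 3*exp(7*z/6)


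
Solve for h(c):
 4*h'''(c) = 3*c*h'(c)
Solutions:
 h(c) = C1 + Integral(C2*airyai(6^(1/3)*c/2) + C3*airybi(6^(1/3)*c/2), c)


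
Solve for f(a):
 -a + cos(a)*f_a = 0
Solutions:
 f(a) = C1 + Integral(a/cos(a), a)


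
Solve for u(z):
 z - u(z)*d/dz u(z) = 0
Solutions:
 u(z) = -sqrt(C1 + z^2)
 u(z) = sqrt(C1 + z^2)


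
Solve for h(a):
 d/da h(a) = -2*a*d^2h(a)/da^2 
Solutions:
 h(a) = C1 + C2*sqrt(a)


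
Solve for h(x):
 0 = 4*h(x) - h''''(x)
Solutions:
 h(x) = C1*exp(-sqrt(2)*x) + C2*exp(sqrt(2)*x) + C3*sin(sqrt(2)*x) + C4*cos(sqrt(2)*x)


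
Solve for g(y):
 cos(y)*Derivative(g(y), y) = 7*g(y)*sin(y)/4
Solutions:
 g(y) = C1/cos(y)^(7/4)


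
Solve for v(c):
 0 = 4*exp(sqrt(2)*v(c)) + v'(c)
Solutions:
 v(c) = sqrt(2)*(2*log(1/(C1 + 4*c)) - log(2))/4


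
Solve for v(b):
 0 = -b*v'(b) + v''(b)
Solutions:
 v(b) = C1 + C2*erfi(sqrt(2)*b/2)


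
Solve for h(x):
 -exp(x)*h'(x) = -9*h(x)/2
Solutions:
 h(x) = C1*exp(-9*exp(-x)/2)


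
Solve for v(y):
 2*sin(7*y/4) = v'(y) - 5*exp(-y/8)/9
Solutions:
 v(y) = C1 - 8*cos(7*y/4)/7 - 40*exp(-y/8)/9


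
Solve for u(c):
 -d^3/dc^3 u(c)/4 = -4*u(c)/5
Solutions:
 u(c) = C3*exp(2*2^(1/3)*5^(2/3)*c/5) + (C1*sin(2^(1/3)*sqrt(3)*5^(2/3)*c/5) + C2*cos(2^(1/3)*sqrt(3)*5^(2/3)*c/5))*exp(-2^(1/3)*5^(2/3)*c/5)


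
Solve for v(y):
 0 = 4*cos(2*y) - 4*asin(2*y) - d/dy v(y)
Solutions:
 v(y) = C1 - 4*y*asin(2*y) - 2*sqrt(1 - 4*y^2) + 2*sin(2*y)


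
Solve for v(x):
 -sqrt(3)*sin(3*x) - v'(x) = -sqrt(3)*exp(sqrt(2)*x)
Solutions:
 v(x) = C1 + sqrt(6)*exp(sqrt(2)*x)/2 + sqrt(3)*cos(3*x)/3


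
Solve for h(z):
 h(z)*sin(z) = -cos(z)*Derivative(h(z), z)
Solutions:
 h(z) = C1*cos(z)


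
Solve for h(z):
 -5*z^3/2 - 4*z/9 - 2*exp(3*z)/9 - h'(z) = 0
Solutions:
 h(z) = C1 - 5*z^4/8 - 2*z^2/9 - 2*exp(3*z)/27


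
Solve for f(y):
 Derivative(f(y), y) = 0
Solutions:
 f(y) = C1


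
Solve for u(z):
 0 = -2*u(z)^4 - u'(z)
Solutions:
 u(z) = (-3^(2/3) - 3*3^(1/6)*I)*(1/(C1 + 2*z))^(1/3)/6
 u(z) = (-3^(2/3) + 3*3^(1/6)*I)*(1/(C1 + 2*z))^(1/3)/6
 u(z) = (1/(C1 + 6*z))^(1/3)


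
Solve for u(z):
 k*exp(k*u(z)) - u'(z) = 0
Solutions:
 u(z) = Piecewise((log(-1/(C1*k + k^2*z))/k, Ne(k, 0)), (nan, True))
 u(z) = Piecewise((C1 + k*z, Eq(k, 0)), (nan, True))


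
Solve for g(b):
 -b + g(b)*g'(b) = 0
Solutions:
 g(b) = -sqrt(C1 + b^2)
 g(b) = sqrt(C1 + b^2)


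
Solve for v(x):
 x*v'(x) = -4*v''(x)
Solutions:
 v(x) = C1 + C2*erf(sqrt(2)*x/4)


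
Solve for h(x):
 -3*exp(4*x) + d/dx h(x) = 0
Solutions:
 h(x) = C1 + 3*exp(4*x)/4


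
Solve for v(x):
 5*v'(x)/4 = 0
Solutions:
 v(x) = C1


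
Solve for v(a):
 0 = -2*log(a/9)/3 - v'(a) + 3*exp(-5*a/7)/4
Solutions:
 v(a) = C1 - 2*a*log(a)/3 + 2*a*(1 + 2*log(3))/3 - 21*exp(-5*a/7)/20


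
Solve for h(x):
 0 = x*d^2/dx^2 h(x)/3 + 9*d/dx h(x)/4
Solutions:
 h(x) = C1 + C2/x^(23/4)


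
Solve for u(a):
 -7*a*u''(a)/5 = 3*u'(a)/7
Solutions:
 u(a) = C1 + C2*a^(34/49)


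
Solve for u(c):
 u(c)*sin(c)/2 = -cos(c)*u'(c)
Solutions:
 u(c) = C1*sqrt(cos(c))


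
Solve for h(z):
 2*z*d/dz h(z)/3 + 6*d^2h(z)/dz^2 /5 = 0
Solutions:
 h(z) = C1 + C2*erf(sqrt(10)*z/6)


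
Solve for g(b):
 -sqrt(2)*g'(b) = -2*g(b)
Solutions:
 g(b) = C1*exp(sqrt(2)*b)


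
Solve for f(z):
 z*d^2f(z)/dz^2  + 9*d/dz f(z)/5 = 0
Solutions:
 f(z) = C1 + C2/z^(4/5)


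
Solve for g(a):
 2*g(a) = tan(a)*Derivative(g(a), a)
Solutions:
 g(a) = C1*sin(a)^2


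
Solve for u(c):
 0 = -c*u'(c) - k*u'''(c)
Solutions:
 u(c) = C1 + Integral(C2*airyai(c*(-1/k)^(1/3)) + C3*airybi(c*(-1/k)^(1/3)), c)


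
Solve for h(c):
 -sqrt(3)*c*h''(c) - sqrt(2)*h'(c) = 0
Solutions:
 h(c) = C1 + C2*c^(1 - sqrt(6)/3)


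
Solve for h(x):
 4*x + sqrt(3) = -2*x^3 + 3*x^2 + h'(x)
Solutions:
 h(x) = C1 + x^4/2 - x^3 + 2*x^2 + sqrt(3)*x


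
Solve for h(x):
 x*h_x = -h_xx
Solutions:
 h(x) = C1 + C2*erf(sqrt(2)*x/2)


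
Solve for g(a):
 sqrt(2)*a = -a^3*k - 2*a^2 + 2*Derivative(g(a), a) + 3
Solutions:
 g(a) = C1 + a^4*k/8 + a^3/3 + sqrt(2)*a^2/4 - 3*a/2


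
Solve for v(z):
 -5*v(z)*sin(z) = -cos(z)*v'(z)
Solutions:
 v(z) = C1/cos(z)^5


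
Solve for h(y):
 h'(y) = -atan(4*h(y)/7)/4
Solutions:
 Integral(1/atan(4*_y/7), (_y, h(y))) = C1 - y/4


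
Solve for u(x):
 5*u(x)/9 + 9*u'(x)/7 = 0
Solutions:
 u(x) = C1*exp(-35*x/81)


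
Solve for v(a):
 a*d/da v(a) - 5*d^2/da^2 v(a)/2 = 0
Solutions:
 v(a) = C1 + C2*erfi(sqrt(5)*a/5)


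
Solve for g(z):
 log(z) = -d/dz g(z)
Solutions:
 g(z) = C1 - z*log(z) + z


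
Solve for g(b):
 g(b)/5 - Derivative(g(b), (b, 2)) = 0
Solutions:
 g(b) = C1*exp(-sqrt(5)*b/5) + C2*exp(sqrt(5)*b/5)


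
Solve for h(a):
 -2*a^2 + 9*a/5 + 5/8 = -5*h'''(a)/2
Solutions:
 h(a) = C1 + C2*a + C3*a^2 + a^5/75 - 3*a^4/100 - a^3/24


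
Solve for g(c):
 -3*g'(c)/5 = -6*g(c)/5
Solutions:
 g(c) = C1*exp(2*c)


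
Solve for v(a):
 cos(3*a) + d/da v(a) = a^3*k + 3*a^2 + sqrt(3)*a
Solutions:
 v(a) = C1 + a^4*k/4 + a^3 + sqrt(3)*a^2/2 - sin(3*a)/3


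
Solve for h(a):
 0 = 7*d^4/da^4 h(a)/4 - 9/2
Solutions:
 h(a) = C1 + C2*a + C3*a^2 + C4*a^3 + 3*a^4/28


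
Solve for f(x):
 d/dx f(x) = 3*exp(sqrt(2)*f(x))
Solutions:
 f(x) = sqrt(2)*(2*log(-1/(C1 + 3*x)) - log(2))/4


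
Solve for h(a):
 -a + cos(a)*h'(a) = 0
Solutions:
 h(a) = C1 + Integral(a/cos(a), a)


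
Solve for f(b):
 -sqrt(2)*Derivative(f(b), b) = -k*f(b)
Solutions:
 f(b) = C1*exp(sqrt(2)*b*k/2)


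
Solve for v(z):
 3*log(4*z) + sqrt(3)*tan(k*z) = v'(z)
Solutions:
 v(z) = C1 + 3*z*log(z) - 3*z + 6*z*log(2) + sqrt(3)*Piecewise((-log(cos(k*z))/k, Ne(k, 0)), (0, True))


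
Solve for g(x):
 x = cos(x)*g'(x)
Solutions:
 g(x) = C1 + Integral(x/cos(x), x)


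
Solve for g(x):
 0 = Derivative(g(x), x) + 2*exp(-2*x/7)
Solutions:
 g(x) = C1 + 7*exp(-2*x/7)


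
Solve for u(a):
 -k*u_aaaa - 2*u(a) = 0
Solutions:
 u(a) = C1*exp(-2^(1/4)*a*(-1/k)^(1/4)) + C2*exp(2^(1/4)*a*(-1/k)^(1/4)) + C3*exp(-2^(1/4)*I*a*(-1/k)^(1/4)) + C4*exp(2^(1/4)*I*a*(-1/k)^(1/4))


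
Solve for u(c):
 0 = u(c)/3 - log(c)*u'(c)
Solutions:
 u(c) = C1*exp(li(c)/3)


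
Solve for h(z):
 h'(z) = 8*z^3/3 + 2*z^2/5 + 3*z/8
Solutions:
 h(z) = C1 + 2*z^4/3 + 2*z^3/15 + 3*z^2/16


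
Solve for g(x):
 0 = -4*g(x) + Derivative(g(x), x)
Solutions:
 g(x) = C1*exp(4*x)


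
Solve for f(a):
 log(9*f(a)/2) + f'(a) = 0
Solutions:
 -Integral(1/(-log(_y) - 2*log(3) + log(2)), (_y, f(a))) = C1 - a


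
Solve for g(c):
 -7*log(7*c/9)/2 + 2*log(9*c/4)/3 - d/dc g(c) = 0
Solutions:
 g(c) = C1 - 17*c*log(c)/6 - 7*c*log(7)/2 - 4*c*log(2)/3 + 17*c/6 + 25*c*log(3)/3


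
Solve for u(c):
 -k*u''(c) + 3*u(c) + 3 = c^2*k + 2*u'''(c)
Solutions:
 u(c) = C1*exp(-c*(k^2/(k^3 + sqrt(-k^6 + (k^3 - 162)^2) - 162)^(1/3) + k + (k^3 + sqrt(-k^6 + (k^3 - 162)^2) - 162)^(1/3))/6) + C2*exp(c*(-4*k^2/((-1 + sqrt(3)*I)*(k^3 + sqrt(-k^6 + (k^3 - 162)^2) - 162)^(1/3)) - 2*k + (k^3 + sqrt(-k^6 + (k^3 - 162)^2) - 162)^(1/3) - sqrt(3)*I*(k^3 + sqrt(-k^6 + (k^3 - 162)^2) - 162)^(1/3))/12) + C3*exp(c*(4*k^2/((1 + sqrt(3)*I)*(k^3 + sqrt(-k^6 + (k^3 - 162)^2) - 162)^(1/3)) - 2*k + (k^3 + sqrt(-k^6 + (k^3 - 162)^2) - 162)^(1/3) + sqrt(3)*I*(k^3 + sqrt(-k^6 + (k^3 - 162)^2) - 162)^(1/3))/12) + c^2*k/3 + 2*k^2/9 - 1


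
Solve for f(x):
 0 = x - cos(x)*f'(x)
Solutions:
 f(x) = C1 + Integral(x/cos(x), x)


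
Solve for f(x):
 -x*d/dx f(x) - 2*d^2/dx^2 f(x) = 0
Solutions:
 f(x) = C1 + C2*erf(x/2)


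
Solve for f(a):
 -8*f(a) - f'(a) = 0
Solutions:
 f(a) = C1*exp(-8*a)


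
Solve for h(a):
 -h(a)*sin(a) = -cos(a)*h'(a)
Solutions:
 h(a) = C1/cos(a)


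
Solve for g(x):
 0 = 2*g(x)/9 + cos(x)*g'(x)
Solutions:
 g(x) = C1*(sin(x) - 1)^(1/9)/(sin(x) + 1)^(1/9)


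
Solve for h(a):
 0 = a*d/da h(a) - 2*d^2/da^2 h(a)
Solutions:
 h(a) = C1 + C2*erfi(a/2)


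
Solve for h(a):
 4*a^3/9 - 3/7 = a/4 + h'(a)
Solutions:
 h(a) = C1 + a^4/9 - a^2/8 - 3*a/7


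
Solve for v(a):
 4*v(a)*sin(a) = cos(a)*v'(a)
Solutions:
 v(a) = C1/cos(a)^4


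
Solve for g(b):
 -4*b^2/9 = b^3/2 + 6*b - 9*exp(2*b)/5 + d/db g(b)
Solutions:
 g(b) = C1 - b^4/8 - 4*b^3/27 - 3*b^2 + 9*exp(2*b)/10


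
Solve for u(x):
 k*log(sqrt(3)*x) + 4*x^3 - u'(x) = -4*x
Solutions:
 u(x) = C1 + k*x*log(x) - k*x + k*x*log(3)/2 + x^4 + 2*x^2


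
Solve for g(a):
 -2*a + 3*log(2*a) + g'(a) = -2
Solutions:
 g(a) = C1 + a^2 - 3*a*log(a) - a*log(8) + a


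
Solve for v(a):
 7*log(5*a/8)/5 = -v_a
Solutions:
 v(a) = C1 - 7*a*log(a)/5 - 7*a*log(5)/5 + 7*a/5 + 21*a*log(2)/5


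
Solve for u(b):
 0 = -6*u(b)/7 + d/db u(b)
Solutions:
 u(b) = C1*exp(6*b/7)


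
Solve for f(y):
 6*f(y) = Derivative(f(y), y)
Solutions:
 f(y) = C1*exp(6*y)


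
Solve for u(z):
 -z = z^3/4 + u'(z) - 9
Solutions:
 u(z) = C1 - z^4/16 - z^2/2 + 9*z


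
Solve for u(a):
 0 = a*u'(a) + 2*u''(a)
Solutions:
 u(a) = C1 + C2*erf(a/2)


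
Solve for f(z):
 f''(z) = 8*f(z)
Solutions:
 f(z) = C1*exp(-2*sqrt(2)*z) + C2*exp(2*sqrt(2)*z)


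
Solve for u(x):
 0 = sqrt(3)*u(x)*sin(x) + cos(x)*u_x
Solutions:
 u(x) = C1*cos(x)^(sqrt(3))


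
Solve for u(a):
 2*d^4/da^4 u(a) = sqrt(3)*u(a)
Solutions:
 u(a) = C1*exp(-2^(3/4)*3^(1/8)*a/2) + C2*exp(2^(3/4)*3^(1/8)*a/2) + C3*sin(2^(3/4)*3^(1/8)*a/2) + C4*cos(2^(3/4)*3^(1/8)*a/2)


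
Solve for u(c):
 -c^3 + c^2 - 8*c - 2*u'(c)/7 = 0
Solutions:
 u(c) = C1 - 7*c^4/8 + 7*c^3/6 - 14*c^2


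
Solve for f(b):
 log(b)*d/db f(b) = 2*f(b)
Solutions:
 f(b) = C1*exp(2*li(b))


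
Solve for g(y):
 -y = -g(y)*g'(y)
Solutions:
 g(y) = -sqrt(C1 + y^2)
 g(y) = sqrt(C1 + y^2)


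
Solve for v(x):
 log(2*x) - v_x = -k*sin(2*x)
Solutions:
 v(x) = C1 - k*cos(2*x)/2 + x*log(x) - x + x*log(2)


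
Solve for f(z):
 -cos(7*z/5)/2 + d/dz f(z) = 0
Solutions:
 f(z) = C1 + 5*sin(7*z/5)/14


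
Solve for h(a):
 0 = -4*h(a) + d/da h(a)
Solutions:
 h(a) = C1*exp(4*a)


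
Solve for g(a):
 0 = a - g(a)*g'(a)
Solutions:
 g(a) = -sqrt(C1 + a^2)
 g(a) = sqrt(C1 + a^2)


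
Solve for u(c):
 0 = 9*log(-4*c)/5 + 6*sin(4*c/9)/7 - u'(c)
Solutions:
 u(c) = C1 + 9*c*log(-c)/5 - 9*c/5 + 18*c*log(2)/5 - 27*cos(4*c/9)/14


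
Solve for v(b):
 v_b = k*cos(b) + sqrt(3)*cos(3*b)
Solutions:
 v(b) = C1 + k*sin(b) + sqrt(3)*sin(3*b)/3


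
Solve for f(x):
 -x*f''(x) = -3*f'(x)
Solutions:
 f(x) = C1 + C2*x^4


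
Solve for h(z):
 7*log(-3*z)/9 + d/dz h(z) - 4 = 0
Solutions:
 h(z) = C1 - 7*z*log(-z)/9 + z*(43 - 7*log(3))/9


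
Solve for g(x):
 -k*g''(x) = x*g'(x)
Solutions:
 g(x) = C1 + C2*sqrt(k)*erf(sqrt(2)*x*sqrt(1/k)/2)


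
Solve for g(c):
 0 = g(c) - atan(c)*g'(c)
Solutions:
 g(c) = C1*exp(Integral(1/atan(c), c))


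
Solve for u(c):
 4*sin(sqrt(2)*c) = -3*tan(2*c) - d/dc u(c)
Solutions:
 u(c) = C1 + 3*log(cos(2*c))/2 + 2*sqrt(2)*cos(sqrt(2)*c)


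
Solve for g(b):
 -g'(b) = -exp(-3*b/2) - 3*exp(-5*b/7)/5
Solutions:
 g(b) = C1 - 2*exp(-3*b/2)/3 - 21*exp(-5*b/7)/25


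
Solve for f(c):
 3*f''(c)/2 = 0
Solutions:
 f(c) = C1 + C2*c


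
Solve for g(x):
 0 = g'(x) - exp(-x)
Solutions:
 g(x) = C1 - exp(-x)


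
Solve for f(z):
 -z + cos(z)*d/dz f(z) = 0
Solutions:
 f(z) = C1 + Integral(z/cos(z), z)


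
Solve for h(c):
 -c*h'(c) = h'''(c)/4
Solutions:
 h(c) = C1 + Integral(C2*airyai(-2^(2/3)*c) + C3*airybi(-2^(2/3)*c), c)


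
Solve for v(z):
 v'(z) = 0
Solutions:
 v(z) = C1


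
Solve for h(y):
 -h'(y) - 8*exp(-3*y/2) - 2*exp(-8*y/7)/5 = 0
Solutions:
 h(y) = C1 + 16*exp(-3*y/2)/3 + 7*exp(-8*y/7)/20


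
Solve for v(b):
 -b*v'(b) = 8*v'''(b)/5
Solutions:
 v(b) = C1 + Integral(C2*airyai(-5^(1/3)*b/2) + C3*airybi(-5^(1/3)*b/2), b)


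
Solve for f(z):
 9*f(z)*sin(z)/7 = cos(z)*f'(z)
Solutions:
 f(z) = C1/cos(z)^(9/7)


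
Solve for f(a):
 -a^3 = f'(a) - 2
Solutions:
 f(a) = C1 - a^4/4 + 2*a


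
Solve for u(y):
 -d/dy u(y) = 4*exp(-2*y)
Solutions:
 u(y) = C1 + 2*exp(-2*y)


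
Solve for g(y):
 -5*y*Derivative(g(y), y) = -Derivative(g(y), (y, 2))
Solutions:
 g(y) = C1 + C2*erfi(sqrt(10)*y/2)


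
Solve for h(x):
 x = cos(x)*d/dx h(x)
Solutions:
 h(x) = C1 + Integral(x/cos(x), x)


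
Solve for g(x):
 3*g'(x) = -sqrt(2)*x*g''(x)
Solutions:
 g(x) = C1 + C2*x^(1 - 3*sqrt(2)/2)


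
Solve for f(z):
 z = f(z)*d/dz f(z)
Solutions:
 f(z) = -sqrt(C1 + z^2)
 f(z) = sqrt(C1 + z^2)


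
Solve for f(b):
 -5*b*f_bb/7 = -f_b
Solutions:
 f(b) = C1 + C2*b^(12/5)


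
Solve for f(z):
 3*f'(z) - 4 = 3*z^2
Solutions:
 f(z) = C1 + z^3/3 + 4*z/3


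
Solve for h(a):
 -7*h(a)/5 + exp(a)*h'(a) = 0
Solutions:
 h(a) = C1*exp(-7*exp(-a)/5)


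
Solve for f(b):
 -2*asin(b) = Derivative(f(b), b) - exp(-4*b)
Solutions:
 f(b) = C1 - 2*b*asin(b) - 2*sqrt(1 - b^2) - exp(-4*b)/4


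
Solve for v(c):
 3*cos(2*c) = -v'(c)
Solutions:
 v(c) = C1 - 3*sin(2*c)/2


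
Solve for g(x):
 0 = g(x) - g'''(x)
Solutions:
 g(x) = C3*exp(x) + (C1*sin(sqrt(3)*x/2) + C2*cos(sqrt(3)*x/2))*exp(-x/2)


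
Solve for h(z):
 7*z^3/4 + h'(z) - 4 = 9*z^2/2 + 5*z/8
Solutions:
 h(z) = C1 - 7*z^4/16 + 3*z^3/2 + 5*z^2/16 + 4*z


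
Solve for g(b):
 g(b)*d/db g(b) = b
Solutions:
 g(b) = -sqrt(C1 + b^2)
 g(b) = sqrt(C1 + b^2)


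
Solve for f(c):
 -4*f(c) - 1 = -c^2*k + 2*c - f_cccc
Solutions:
 f(c) = C1*exp(-sqrt(2)*c) + C2*exp(sqrt(2)*c) + C3*sin(sqrt(2)*c) + C4*cos(sqrt(2)*c) + c^2*k/4 - c/2 - 1/4


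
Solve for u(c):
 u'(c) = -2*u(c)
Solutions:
 u(c) = C1*exp(-2*c)


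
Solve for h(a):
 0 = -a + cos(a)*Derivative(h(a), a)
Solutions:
 h(a) = C1 + Integral(a/cos(a), a)


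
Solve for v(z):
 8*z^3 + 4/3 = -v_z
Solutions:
 v(z) = C1 - 2*z^4 - 4*z/3


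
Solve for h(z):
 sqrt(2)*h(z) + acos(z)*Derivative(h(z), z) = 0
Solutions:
 h(z) = C1*exp(-sqrt(2)*Integral(1/acos(z), z))


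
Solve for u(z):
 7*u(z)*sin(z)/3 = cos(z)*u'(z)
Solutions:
 u(z) = C1/cos(z)^(7/3)


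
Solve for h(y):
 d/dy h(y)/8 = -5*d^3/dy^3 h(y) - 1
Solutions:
 h(y) = C1 + C2*sin(sqrt(10)*y/20) + C3*cos(sqrt(10)*y/20) - 8*y


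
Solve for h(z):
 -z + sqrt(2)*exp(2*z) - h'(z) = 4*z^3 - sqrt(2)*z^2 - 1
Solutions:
 h(z) = C1 - z^4 + sqrt(2)*z^3/3 - z^2/2 + z + sqrt(2)*exp(2*z)/2


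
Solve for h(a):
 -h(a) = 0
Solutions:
 h(a) = 0


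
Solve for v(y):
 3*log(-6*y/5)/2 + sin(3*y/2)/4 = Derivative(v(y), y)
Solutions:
 v(y) = C1 + 3*y*log(-y)/2 - 2*y*log(5) - 3*y/2 + y*log(30)/2 + y*log(6) - cos(3*y/2)/6


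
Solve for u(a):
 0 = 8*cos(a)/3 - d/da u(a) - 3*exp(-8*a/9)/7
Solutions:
 u(a) = C1 + 8*sin(a)/3 + 27*exp(-8*a/9)/56


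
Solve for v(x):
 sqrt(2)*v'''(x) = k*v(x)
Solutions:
 v(x) = C1*exp(2^(5/6)*k^(1/3)*x/2) + C2*exp(2^(5/6)*k^(1/3)*x*(-1 + sqrt(3)*I)/4) + C3*exp(-2^(5/6)*k^(1/3)*x*(1 + sqrt(3)*I)/4)


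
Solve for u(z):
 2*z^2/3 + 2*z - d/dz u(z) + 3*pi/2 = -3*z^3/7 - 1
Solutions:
 u(z) = C1 + 3*z^4/28 + 2*z^3/9 + z^2 + z + 3*pi*z/2


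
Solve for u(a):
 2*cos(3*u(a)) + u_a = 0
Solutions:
 u(a) = -asin((C1 + exp(12*a))/(C1 - exp(12*a)))/3 + pi/3
 u(a) = asin((C1 + exp(12*a))/(C1 - exp(12*a)))/3


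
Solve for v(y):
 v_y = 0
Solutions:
 v(y) = C1


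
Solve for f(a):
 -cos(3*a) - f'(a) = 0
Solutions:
 f(a) = C1 - sin(3*a)/3


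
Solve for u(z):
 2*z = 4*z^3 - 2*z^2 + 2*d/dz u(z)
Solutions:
 u(z) = C1 - z^4/2 + z^3/3 + z^2/2


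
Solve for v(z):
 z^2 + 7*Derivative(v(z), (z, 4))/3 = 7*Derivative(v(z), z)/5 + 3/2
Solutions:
 v(z) = C1 + C4*exp(3^(1/3)*5^(2/3)*z/5) + 5*z^3/21 - 15*z/14 + (C2*sin(3^(5/6)*5^(2/3)*z/10) + C3*cos(3^(5/6)*5^(2/3)*z/10))*exp(-3^(1/3)*5^(2/3)*z/10)


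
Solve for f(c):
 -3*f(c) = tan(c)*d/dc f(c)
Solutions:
 f(c) = C1/sin(c)^3


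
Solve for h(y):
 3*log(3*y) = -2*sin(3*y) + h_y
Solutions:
 h(y) = C1 + 3*y*log(y) - 3*y + 3*y*log(3) - 2*cos(3*y)/3


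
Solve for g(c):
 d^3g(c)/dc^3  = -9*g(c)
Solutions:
 g(c) = C3*exp(-3^(2/3)*c) + (C1*sin(3*3^(1/6)*c/2) + C2*cos(3*3^(1/6)*c/2))*exp(3^(2/3)*c/2)


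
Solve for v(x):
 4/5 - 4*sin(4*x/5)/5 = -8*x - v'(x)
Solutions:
 v(x) = C1 - 4*x^2 - 4*x/5 - cos(4*x/5)


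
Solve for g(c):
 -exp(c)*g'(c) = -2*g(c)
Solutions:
 g(c) = C1*exp(-2*exp(-c))


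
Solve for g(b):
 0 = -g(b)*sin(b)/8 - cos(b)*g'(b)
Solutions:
 g(b) = C1*cos(b)^(1/8)


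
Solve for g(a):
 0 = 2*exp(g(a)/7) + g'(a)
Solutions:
 g(a) = 7*log(1/(C1 + 2*a)) + 7*log(7)


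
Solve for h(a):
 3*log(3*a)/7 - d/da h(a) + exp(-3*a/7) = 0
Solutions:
 h(a) = C1 + 3*a*log(a)/7 + 3*a*(-1 + log(3))/7 - 7*exp(-3*a/7)/3


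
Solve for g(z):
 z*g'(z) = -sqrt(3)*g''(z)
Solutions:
 g(z) = C1 + C2*erf(sqrt(2)*3^(3/4)*z/6)


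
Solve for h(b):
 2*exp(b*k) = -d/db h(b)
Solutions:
 h(b) = C1 - 2*exp(b*k)/k


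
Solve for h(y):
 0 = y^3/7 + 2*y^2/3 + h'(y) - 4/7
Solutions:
 h(y) = C1 - y^4/28 - 2*y^3/9 + 4*y/7


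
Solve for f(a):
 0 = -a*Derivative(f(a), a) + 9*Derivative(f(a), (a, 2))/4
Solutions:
 f(a) = C1 + C2*erfi(sqrt(2)*a/3)


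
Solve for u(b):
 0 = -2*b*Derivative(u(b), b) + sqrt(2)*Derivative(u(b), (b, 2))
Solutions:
 u(b) = C1 + C2*erfi(2^(3/4)*b/2)


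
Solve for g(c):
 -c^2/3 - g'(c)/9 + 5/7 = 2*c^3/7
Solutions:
 g(c) = C1 - 9*c^4/14 - c^3 + 45*c/7


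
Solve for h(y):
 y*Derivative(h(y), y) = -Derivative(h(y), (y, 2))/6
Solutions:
 h(y) = C1 + C2*erf(sqrt(3)*y)


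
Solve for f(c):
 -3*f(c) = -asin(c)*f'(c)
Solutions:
 f(c) = C1*exp(3*Integral(1/asin(c), c))


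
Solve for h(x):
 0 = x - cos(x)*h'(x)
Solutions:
 h(x) = C1 + Integral(x/cos(x), x)


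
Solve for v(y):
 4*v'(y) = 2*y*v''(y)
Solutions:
 v(y) = C1 + C2*y^3


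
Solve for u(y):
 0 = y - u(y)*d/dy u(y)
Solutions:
 u(y) = -sqrt(C1 + y^2)
 u(y) = sqrt(C1 + y^2)


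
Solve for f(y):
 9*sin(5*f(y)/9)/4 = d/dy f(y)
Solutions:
 -9*y/4 + 9*log(cos(5*f(y)/9) - 1)/10 - 9*log(cos(5*f(y)/9) + 1)/10 = C1


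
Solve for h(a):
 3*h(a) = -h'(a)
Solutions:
 h(a) = C1*exp(-3*a)


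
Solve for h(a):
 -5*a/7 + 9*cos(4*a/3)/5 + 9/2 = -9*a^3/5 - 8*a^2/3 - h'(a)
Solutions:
 h(a) = C1 - 9*a^4/20 - 8*a^3/9 + 5*a^2/14 - 9*a/2 - 27*sin(4*a/3)/20


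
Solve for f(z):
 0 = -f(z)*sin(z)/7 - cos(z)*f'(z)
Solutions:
 f(z) = C1*cos(z)^(1/7)


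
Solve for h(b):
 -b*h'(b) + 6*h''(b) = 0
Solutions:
 h(b) = C1 + C2*erfi(sqrt(3)*b/6)


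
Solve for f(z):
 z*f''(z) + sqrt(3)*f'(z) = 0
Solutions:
 f(z) = C1 + C2*z^(1 - sqrt(3))


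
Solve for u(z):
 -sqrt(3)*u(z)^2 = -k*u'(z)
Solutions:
 u(z) = -k/(C1*k + sqrt(3)*z)


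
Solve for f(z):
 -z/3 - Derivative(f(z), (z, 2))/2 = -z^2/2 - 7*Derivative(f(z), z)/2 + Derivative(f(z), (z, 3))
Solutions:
 f(z) = C1 + C2*exp(z*(-1 + sqrt(57))/4) + C3*exp(-z*(1 + sqrt(57))/4) - z^3/21 + 4*z^2/147 - 76*z/1029


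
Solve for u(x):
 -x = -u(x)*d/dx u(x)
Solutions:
 u(x) = -sqrt(C1 + x^2)
 u(x) = sqrt(C1 + x^2)


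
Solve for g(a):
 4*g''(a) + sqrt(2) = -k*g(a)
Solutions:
 g(a) = C1*exp(-a*sqrt(-k)/2) + C2*exp(a*sqrt(-k)/2) - sqrt(2)/k


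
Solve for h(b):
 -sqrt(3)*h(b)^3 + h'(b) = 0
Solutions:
 h(b) = -sqrt(2)*sqrt(-1/(C1 + sqrt(3)*b))/2
 h(b) = sqrt(2)*sqrt(-1/(C1 + sqrt(3)*b))/2


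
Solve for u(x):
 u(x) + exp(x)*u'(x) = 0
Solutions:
 u(x) = C1*exp(exp(-x))


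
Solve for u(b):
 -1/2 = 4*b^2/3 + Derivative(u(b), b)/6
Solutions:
 u(b) = C1 - 8*b^3/3 - 3*b


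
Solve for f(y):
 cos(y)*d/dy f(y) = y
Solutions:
 f(y) = C1 + Integral(y/cos(y), y)


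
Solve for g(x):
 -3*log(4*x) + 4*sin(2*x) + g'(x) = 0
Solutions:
 g(x) = C1 + 3*x*log(x) - 3*x + 6*x*log(2) + 2*cos(2*x)


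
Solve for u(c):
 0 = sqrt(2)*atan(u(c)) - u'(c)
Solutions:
 Integral(1/atan(_y), (_y, u(c))) = C1 + sqrt(2)*c


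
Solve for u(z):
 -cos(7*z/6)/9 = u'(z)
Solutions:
 u(z) = C1 - 2*sin(7*z/6)/21


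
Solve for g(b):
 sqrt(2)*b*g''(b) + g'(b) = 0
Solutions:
 g(b) = C1 + C2*b^(1 - sqrt(2)/2)


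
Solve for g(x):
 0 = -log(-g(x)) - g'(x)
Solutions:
 -li(-g(x)) = C1 - x


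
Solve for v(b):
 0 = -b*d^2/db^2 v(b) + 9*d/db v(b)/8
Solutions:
 v(b) = C1 + C2*b^(17/8)


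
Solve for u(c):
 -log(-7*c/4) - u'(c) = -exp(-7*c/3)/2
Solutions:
 u(c) = C1 - c*log(-c) + c*(-log(7) + 1 + 2*log(2)) - 3*exp(-7*c/3)/14


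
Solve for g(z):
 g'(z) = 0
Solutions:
 g(z) = C1


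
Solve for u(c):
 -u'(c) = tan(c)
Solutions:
 u(c) = C1 + log(cos(c))


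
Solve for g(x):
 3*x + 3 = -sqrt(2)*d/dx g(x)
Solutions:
 g(x) = C1 - 3*sqrt(2)*x^2/4 - 3*sqrt(2)*x/2


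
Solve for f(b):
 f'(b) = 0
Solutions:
 f(b) = C1


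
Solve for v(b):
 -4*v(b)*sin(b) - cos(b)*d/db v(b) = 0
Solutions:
 v(b) = C1*cos(b)^4


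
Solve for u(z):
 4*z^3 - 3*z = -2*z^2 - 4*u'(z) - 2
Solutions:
 u(z) = C1 - z^4/4 - z^3/6 + 3*z^2/8 - z/2


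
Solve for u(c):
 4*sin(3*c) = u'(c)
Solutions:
 u(c) = C1 - 4*cos(3*c)/3


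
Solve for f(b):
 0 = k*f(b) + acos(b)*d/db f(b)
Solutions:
 f(b) = C1*exp(-k*Integral(1/acos(b), b))


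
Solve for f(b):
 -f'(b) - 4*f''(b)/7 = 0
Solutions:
 f(b) = C1 + C2*exp(-7*b/4)


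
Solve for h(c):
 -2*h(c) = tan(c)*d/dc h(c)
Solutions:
 h(c) = C1/sin(c)^2


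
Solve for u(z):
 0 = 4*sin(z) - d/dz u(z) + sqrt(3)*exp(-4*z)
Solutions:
 u(z) = C1 - 4*cos(z) - sqrt(3)*exp(-4*z)/4


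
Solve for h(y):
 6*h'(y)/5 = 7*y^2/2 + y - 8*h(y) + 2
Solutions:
 h(y) = C1*exp(-20*y/3) + 7*y^2/16 - y/160 + 803/3200


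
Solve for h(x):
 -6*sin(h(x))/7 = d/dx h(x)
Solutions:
 6*x/7 + log(cos(h(x)) - 1)/2 - log(cos(h(x)) + 1)/2 = C1


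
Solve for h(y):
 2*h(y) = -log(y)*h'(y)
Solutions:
 h(y) = C1*exp(-2*li(y))


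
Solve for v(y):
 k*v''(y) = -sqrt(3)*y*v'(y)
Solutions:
 v(y) = C1 + C2*sqrt(k)*erf(sqrt(2)*3^(1/4)*y*sqrt(1/k)/2)


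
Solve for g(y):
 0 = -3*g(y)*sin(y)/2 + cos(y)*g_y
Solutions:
 g(y) = C1/cos(y)^(3/2)


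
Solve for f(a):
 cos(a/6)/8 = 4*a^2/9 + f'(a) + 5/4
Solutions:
 f(a) = C1 - 4*a^3/27 - 5*a/4 + 3*sin(a/6)/4


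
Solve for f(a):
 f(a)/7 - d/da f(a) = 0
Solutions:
 f(a) = C1*exp(a/7)


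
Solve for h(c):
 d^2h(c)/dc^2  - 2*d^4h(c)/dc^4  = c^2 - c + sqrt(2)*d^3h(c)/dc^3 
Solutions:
 h(c) = C1 + C2*c + C3*exp(c*(-sqrt(2) + sqrt(10))/4) + C4*exp(-c*(sqrt(2) + sqrt(10))/4) + c^4/12 + c^3*(-1 + 2*sqrt(2))/6 + c^2*(4 - sqrt(2)/2)


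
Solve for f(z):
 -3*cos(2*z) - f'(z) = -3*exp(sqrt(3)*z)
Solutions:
 f(z) = C1 + sqrt(3)*exp(sqrt(3)*z) - 3*sin(2*z)/2


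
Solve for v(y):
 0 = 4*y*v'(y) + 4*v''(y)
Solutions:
 v(y) = C1 + C2*erf(sqrt(2)*y/2)


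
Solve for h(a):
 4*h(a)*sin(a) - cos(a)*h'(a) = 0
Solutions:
 h(a) = C1/cos(a)^4


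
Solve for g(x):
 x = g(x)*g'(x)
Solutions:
 g(x) = -sqrt(C1 + x^2)
 g(x) = sqrt(C1 + x^2)


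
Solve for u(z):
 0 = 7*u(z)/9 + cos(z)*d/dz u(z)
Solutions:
 u(z) = C1*(sin(z) - 1)^(7/18)/(sin(z) + 1)^(7/18)


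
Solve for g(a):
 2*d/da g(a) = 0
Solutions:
 g(a) = C1


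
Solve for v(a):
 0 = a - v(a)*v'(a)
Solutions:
 v(a) = -sqrt(C1 + a^2)
 v(a) = sqrt(C1 + a^2)


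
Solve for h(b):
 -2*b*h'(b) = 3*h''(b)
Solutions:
 h(b) = C1 + C2*erf(sqrt(3)*b/3)


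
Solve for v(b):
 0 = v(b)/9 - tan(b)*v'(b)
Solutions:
 v(b) = C1*sin(b)^(1/9)


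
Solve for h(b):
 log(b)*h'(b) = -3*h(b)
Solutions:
 h(b) = C1*exp(-3*li(b))


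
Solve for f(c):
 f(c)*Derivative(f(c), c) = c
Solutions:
 f(c) = -sqrt(C1 + c^2)
 f(c) = sqrt(C1 + c^2)


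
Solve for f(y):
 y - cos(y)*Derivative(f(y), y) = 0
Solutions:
 f(y) = C1 + Integral(y/cos(y), y)


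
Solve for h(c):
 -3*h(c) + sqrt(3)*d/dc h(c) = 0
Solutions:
 h(c) = C1*exp(sqrt(3)*c)


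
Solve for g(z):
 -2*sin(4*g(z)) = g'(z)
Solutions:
 g(z) = -acos((-C1 - exp(16*z))/(C1 - exp(16*z)))/4 + pi/2
 g(z) = acos((-C1 - exp(16*z))/(C1 - exp(16*z)))/4


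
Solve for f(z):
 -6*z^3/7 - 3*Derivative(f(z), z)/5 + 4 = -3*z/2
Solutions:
 f(z) = C1 - 5*z^4/14 + 5*z^2/4 + 20*z/3


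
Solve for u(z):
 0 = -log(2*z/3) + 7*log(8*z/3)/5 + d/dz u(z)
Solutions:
 u(z) = C1 - 2*z*log(z)/5 - 16*z*log(2)/5 + 2*z/5 + 2*z*log(3)/5


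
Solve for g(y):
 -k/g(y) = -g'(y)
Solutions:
 g(y) = -sqrt(C1 + 2*k*y)
 g(y) = sqrt(C1 + 2*k*y)


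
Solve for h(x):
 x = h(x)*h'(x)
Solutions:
 h(x) = -sqrt(C1 + x^2)
 h(x) = sqrt(C1 + x^2)


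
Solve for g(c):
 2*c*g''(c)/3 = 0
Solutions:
 g(c) = C1 + C2*c


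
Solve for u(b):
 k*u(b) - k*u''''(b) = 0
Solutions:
 u(b) = C1*exp(-b) + C2*exp(b) + C3*sin(b) + C4*cos(b)


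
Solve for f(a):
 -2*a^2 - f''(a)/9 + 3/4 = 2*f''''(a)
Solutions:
 f(a) = C1 + C2*a + C3*sin(sqrt(2)*a/6) + C4*cos(sqrt(2)*a/6) - 3*a^4/2 + 2619*a^2/8


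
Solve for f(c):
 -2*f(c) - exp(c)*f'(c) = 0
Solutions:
 f(c) = C1*exp(2*exp(-c))


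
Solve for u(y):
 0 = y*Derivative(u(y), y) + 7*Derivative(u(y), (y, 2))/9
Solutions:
 u(y) = C1 + C2*erf(3*sqrt(14)*y/14)


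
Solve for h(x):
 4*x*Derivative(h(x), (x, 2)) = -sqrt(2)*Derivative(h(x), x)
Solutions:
 h(x) = C1 + C2*x^(1 - sqrt(2)/4)


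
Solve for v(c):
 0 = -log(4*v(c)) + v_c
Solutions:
 -Integral(1/(log(_y) + 2*log(2)), (_y, v(c))) = C1 - c


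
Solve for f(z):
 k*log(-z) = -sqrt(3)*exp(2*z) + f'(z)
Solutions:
 f(z) = C1 + k*z*log(-z) - k*z + sqrt(3)*exp(2*z)/2


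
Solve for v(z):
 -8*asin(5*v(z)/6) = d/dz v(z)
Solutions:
 Integral(1/asin(5*_y/6), (_y, v(z))) = C1 - 8*z


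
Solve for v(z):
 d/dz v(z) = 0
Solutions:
 v(z) = C1


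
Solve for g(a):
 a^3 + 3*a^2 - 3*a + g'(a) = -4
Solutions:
 g(a) = C1 - a^4/4 - a^3 + 3*a^2/2 - 4*a


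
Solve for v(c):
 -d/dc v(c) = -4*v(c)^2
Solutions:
 v(c) = -1/(C1 + 4*c)


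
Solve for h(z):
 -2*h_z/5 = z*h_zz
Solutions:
 h(z) = C1 + C2*z^(3/5)


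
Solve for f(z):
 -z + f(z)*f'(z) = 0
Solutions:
 f(z) = -sqrt(C1 + z^2)
 f(z) = sqrt(C1 + z^2)


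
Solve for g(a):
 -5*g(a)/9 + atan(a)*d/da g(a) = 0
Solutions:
 g(a) = C1*exp(5*Integral(1/atan(a), a)/9)


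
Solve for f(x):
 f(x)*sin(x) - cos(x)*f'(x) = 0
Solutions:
 f(x) = C1/cos(x)


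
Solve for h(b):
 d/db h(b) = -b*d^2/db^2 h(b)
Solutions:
 h(b) = C1 + C2*log(b)


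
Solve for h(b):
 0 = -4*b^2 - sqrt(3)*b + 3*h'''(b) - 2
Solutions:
 h(b) = C1 + C2*b + C3*b^2 + b^5/45 + sqrt(3)*b^4/72 + b^3/9


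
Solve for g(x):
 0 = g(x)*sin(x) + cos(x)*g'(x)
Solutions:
 g(x) = C1*cos(x)


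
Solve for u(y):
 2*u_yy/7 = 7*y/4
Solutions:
 u(y) = C1 + C2*y + 49*y^3/48


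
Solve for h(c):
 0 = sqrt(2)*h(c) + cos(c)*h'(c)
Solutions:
 h(c) = C1*(sin(c) - 1)^(sqrt(2)/2)/(sin(c) + 1)^(sqrt(2)/2)


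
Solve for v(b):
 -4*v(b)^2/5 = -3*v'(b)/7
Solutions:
 v(b) = -15/(C1 + 28*b)


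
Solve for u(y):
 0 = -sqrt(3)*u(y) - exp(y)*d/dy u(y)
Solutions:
 u(y) = C1*exp(sqrt(3)*exp(-y))


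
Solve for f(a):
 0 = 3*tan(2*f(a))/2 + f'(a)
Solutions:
 f(a) = -asin(C1*exp(-3*a))/2 + pi/2
 f(a) = asin(C1*exp(-3*a))/2


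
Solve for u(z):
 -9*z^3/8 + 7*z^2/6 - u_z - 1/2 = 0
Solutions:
 u(z) = C1 - 9*z^4/32 + 7*z^3/18 - z/2


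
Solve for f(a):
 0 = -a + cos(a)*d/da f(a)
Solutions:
 f(a) = C1 + Integral(a/cos(a), a)


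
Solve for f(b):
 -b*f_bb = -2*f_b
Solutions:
 f(b) = C1 + C2*b^3


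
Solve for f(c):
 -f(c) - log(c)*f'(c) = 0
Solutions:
 f(c) = C1*exp(-li(c))


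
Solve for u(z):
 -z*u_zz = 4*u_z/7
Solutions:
 u(z) = C1 + C2*z^(3/7)


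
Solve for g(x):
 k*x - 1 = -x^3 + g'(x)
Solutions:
 g(x) = C1 + k*x^2/2 + x^4/4 - x


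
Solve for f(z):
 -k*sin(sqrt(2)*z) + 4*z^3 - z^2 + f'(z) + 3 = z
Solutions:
 f(z) = C1 - sqrt(2)*k*cos(sqrt(2)*z)/2 - z^4 + z^3/3 + z^2/2 - 3*z


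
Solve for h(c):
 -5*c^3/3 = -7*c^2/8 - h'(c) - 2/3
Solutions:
 h(c) = C1 + 5*c^4/12 - 7*c^3/24 - 2*c/3


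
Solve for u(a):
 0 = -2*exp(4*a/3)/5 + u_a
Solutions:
 u(a) = C1 + 3*exp(4*a/3)/10


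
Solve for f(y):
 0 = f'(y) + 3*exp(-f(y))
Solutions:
 f(y) = log(C1 - 3*y)


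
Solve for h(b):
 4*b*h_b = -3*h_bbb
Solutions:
 h(b) = C1 + Integral(C2*airyai(-6^(2/3)*b/3) + C3*airybi(-6^(2/3)*b/3), b)


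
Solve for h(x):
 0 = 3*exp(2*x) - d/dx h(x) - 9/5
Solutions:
 h(x) = C1 - 9*x/5 + 3*exp(2*x)/2


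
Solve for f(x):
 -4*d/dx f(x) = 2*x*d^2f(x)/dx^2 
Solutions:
 f(x) = C1 + C2/x


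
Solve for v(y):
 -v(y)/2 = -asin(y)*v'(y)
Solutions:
 v(y) = C1*exp(Integral(1/asin(y), y)/2)


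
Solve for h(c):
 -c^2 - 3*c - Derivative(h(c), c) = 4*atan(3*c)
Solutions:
 h(c) = C1 - c^3/3 - 3*c^2/2 - 4*c*atan(3*c) + 2*log(9*c^2 + 1)/3


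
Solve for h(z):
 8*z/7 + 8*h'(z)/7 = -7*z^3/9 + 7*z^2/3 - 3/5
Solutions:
 h(z) = C1 - 49*z^4/288 + 49*z^3/72 - z^2/2 - 21*z/40


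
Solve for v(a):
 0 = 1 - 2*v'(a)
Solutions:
 v(a) = C1 + a/2


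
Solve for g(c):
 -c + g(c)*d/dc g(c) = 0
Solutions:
 g(c) = -sqrt(C1 + c^2)
 g(c) = sqrt(C1 + c^2)


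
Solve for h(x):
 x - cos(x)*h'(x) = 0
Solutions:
 h(x) = C1 + Integral(x/cos(x), x)


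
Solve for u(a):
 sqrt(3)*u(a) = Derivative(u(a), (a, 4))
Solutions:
 u(a) = C1*exp(-3^(1/8)*a) + C2*exp(3^(1/8)*a) + C3*sin(3^(1/8)*a) + C4*cos(3^(1/8)*a)


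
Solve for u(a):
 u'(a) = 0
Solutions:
 u(a) = C1


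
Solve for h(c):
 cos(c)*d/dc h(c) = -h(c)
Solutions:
 h(c) = C1*sqrt(sin(c) - 1)/sqrt(sin(c) + 1)


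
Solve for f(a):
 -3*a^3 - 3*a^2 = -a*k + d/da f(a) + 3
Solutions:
 f(a) = C1 - 3*a^4/4 - a^3 + a^2*k/2 - 3*a


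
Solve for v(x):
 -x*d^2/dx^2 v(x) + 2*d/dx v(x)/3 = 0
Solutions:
 v(x) = C1 + C2*x^(5/3)


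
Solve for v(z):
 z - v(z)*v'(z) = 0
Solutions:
 v(z) = -sqrt(C1 + z^2)
 v(z) = sqrt(C1 + z^2)


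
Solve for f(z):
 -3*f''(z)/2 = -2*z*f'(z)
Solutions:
 f(z) = C1 + C2*erfi(sqrt(6)*z/3)


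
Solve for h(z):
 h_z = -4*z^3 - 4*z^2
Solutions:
 h(z) = C1 - z^4 - 4*z^3/3


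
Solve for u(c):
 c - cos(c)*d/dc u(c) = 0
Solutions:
 u(c) = C1 + Integral(c/cos(c), c)


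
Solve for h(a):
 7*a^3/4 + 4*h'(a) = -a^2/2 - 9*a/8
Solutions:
 h(a) = C1 - 7*a^4/64 - a^3/24 - 9*a^2/64


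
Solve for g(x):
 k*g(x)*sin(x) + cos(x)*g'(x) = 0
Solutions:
 g(x) = C1*exp(k*log(cos(x)))
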